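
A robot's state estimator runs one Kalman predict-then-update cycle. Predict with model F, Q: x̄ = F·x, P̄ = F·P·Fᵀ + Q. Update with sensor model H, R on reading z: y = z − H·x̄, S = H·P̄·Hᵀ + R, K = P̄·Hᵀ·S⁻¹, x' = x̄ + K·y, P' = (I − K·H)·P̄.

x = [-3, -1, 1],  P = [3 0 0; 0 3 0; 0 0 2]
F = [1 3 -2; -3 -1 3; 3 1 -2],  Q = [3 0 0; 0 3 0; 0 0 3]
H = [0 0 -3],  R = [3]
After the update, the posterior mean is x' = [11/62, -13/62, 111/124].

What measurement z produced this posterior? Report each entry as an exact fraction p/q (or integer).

x̄ = F·x = [-8, 13, -12]
P̄ = F·P·Fᵀ + Q = [41 -30 26; -30 51 -42; 26 -42 41]
S = H·P̄·Hᵀ + R = [372]
K = P̄·Hᵀ·S⁻¹ = [-13/62; 21/62; -41/124]
x' − x̄ = [507/62, -819/62, 1599/124] = K·y
y = (KᵀK)⁻¹·Kᵀ·(x' − x̄) = [-39]
z = y + H·x̄ = [-39] + [36] = [-3]

z = [-3]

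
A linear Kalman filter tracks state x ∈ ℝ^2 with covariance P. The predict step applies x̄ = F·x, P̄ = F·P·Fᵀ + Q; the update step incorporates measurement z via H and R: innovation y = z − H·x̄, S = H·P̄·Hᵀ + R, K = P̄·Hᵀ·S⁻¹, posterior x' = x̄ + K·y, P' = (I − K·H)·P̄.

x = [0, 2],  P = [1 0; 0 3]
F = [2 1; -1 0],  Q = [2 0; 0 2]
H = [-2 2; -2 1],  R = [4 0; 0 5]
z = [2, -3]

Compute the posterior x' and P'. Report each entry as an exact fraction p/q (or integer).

x̄ = F·x = [2, 0]
P̄ = F·P·Fᵀ + Q = [9 -2; -2 3]
y = z − H·x̄ = [6, 1]
S = H·P̄·Hᵀ + R = [68 54; 54 52]
K = P̄·Hᵀ·S⁻¹ = [-16/155 -43/155; 71/310 -16/155]
x' = x̄ + K·y = [171/155, 197/155]
P' = (I − K·H)·P̄ = [183/155 151/155; 151/155 222/155]

x' = [171/155, 197/155]
P' = [183/155 151/155; 151/155 222/155]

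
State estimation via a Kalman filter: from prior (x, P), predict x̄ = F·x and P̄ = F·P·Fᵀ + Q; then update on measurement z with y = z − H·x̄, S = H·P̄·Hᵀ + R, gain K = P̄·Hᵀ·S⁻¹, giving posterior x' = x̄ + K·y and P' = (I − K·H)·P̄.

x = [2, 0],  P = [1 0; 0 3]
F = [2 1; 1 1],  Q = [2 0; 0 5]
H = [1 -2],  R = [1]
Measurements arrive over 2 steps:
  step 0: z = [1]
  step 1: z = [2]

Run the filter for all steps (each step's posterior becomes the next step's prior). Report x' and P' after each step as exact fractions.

step 0: x̄ = F·x = [4, 2]
step 0: P̄ = F·P·Fᵀ + Q = [9 5; 5 9]
step 0: y = z − H·x̄ = [1]
step 0: S = H·P̄·Hᵀ + R = [26]
step 0: K = P̄·Hᵀ·S⁻¹ = [-1/26; -1/2]
step 0: x' = x̄ + K·y = [103/26, 3/2]
step 0: P' = (I − K·H)·P̄ = [233/26 9/2; 9/2 5/2]
step 1: x̄ = F·x = [245/26, 71/13]
step 1: P̄ = F·P·Fᵀ + Q = [1517/26 441/13; 441/13 331/13]
step 1: y = z − H·x̄ = [7/2]
step 1: S = H·P̄·Hᵀ + R = [51/2]
step 1: K = P̄·Hᵀ·S⁻¹ = [-19/51; -2/3]
step 1: x' = x̄ + K·y = [5383/663, 122/39]
step 1: P' = (I − K·H)·P̄ = [36337/663 1076/39; 1076/39 551/39]

step 0: x' = [103/26, 3/2], P' = [233/26 9/2; 9/2 5/2]
step 1: x' = [5383/663, 122/39], P' = [36337/663 1076/39; 1076/39 551/39]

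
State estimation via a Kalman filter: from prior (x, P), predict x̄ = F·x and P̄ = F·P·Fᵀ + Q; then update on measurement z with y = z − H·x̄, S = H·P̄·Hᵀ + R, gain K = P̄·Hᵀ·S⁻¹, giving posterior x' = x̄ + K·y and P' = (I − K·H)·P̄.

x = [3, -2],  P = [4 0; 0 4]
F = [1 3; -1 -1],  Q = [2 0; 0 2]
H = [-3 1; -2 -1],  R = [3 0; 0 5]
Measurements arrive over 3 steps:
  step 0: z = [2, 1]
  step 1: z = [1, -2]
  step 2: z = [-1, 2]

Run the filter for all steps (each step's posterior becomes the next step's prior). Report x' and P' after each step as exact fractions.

step 0: x̄ = F·x = [-3, -1]
step 0: P̄ = F·P·Fᵀ + Q = [42 -16; -16 10]
step 0: y = z − H·x̄ = [-6, -6]
step 0: S = H·P̄·Hᵀ + R = [487 226; 226 119]
step 0: K = P̄·Hᵀ·S⁻¹ = [-1530/6877 -1024/6877; 1930/6877 -2394/6877]
step 0: x' = x̄ + K·y = [-5307/6877, -4093/6877]
step 0: P' = (I − K·H)·P̄ = [1942/6877 1236/6877; 1236/6877 9498/6877]
step 1: x̄ = F·x = [-17586/6877, 9400/6877]
step 1: P̄ = F·P·Fᵀ + Q = [108594/6877 -35380/6877; -35380/6877 27666/6877]
step 1: y = z − H·x̄ = [-55281/6877, -39526/6877]
step 1: S = H·P̄·Hᵀ + R = [1237923/6877 588518/6877; 588518/6877 354907/6877]
step 1: K = P̄·Hᵀ·S⁻¹ = [-440010/1931783 -1819684/13522481; 459650/1931783 -3693498/13522481]
step 1: x' = x̄ + K·y = [638044/13522481, 13847774/13522481]
step 1: P' = (I − K·H)·P̄ = [3667726/13522481 1762968/13522481; 1762968/13522481 14941554/13522481]
step 2: x̄ = F·x = [42181366/13522481, -14485818/13522481]
step 2: P̄ = F·P·Fᵀ + Q = [175764482/13522481 -55544260/13522481; -55544260/13522481 49180178/13522481]
step 2: y = z − H·x̄ = [127507435/13522481, 96921876/13522481]
step 2: S = H·P̄·Hᵀ + R = [2004893519/13522481 949862454/13522481; 949862454/13522481 597673471/13522481]
step 2: K = P̄·Hᵀ·S⁻¹ = [-292331830/1287759629 -2943406692/21891913693; 305292350/1287759629 -5980632714/21891913693]
step 2: x' = x̄ + K·y = [331605916/21891913693, -17379700048/21891913693]
step 2: P' = (I − K·H)·P̄ = [5925191358/21891913693 2866650744/21891913693; 2866650744/21891913693 24169862082/21891913693]

step 0: x' = [-5307/6877, -4093/6877], P' = [1942/6877 1236/6877; 1236/6877 9498/6877]
step 1: x' = [638044/13522481, 13847774/13522481], P' = [3667726/13522481 1762968/13522481; 1762968/13522481 14941554/13522481]
step 2: x' = [331605916/21891913693, -17379700048/21891913693], P' = [5925191358/21891913693 2866650744/21891913693; 2866650744/21891913693 24169862082/21891913693]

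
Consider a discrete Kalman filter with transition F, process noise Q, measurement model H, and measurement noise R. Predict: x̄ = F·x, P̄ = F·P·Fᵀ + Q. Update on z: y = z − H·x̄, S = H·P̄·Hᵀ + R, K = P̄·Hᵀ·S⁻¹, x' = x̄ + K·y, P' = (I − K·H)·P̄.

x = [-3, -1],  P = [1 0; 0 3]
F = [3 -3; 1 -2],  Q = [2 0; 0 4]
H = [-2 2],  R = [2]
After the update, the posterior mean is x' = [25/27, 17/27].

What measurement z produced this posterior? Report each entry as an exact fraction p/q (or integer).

z = [-1]

x̄ = F·x = [-6, -1]
P̄ = F·P·Fᵀ + Q = [38 21; 21 17]
S = H·P̄·Hᵀ + R = [54]
K = P̄·Hᵀ·S⁻¹ = [-17/27; -4/27]
x' − x̄ = [187/27, 44/27] = K·y
y = (KᵀK)⁻¹·Kᵀ·(x' − x̄) = [-11]
z = y + H·x̄ = [-11] + [10] = [-1]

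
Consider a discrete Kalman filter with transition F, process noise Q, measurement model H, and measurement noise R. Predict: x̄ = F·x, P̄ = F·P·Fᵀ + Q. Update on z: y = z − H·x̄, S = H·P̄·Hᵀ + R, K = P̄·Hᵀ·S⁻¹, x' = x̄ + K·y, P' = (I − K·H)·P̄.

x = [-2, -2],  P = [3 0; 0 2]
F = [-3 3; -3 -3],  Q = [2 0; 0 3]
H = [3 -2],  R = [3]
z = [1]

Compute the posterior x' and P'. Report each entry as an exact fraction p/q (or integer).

x' = [205/34, 293/34]
P' = [2947/170 4359/170; 4359/170 6573/170]

x̄ = F·x = [0, 12]
P̄ = F·P·Fᵀ + Q = [47 9; 9 48]
y = z − H·x̄ = [25]
S = H·P̄·Hᵀ + R = [510]
K = P̄·Hᵀ·S⁻¹ = [41/170; -23/170]
x' = x̄ + K·y = [205/34, 293/34]
P' = (I − K·H)·P̄ = [2947/170 4359/170; 4359/170 6573/170]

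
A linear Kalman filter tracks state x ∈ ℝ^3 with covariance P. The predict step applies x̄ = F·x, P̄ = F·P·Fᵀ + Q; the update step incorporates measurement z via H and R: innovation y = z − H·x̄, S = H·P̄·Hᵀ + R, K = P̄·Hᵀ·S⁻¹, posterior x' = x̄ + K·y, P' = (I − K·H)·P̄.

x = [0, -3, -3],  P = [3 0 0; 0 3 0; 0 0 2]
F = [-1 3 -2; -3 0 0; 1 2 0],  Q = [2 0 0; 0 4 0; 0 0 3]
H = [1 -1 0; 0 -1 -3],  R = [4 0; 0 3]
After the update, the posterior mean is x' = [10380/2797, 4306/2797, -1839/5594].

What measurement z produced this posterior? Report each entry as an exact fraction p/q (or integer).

z = [2, -1]

x̄ = F·x = [-3, 0, -6]
P̄ = F·P·Fᵀ + Q = [40 9 15; 9 31 -9; 15 -9 18]
S = H·P̄·Hᵀ + R = [57 -50; -50 142]
K = P̄·Hᵀ·S⁻¹ = [851/2797 -764/2797; -1662/2797 -664/2797; 579/2797 -1365/5594]
x' − x̄ = [18771/2797, 4306/2797, 31725/5594] = K·y
y = (KᵀK)⁻¹·Kᵀ·(x' − x̄) = [5, -19]
z = y + H·x̄ = [5, -19] + [-3, 18] = [2, -1]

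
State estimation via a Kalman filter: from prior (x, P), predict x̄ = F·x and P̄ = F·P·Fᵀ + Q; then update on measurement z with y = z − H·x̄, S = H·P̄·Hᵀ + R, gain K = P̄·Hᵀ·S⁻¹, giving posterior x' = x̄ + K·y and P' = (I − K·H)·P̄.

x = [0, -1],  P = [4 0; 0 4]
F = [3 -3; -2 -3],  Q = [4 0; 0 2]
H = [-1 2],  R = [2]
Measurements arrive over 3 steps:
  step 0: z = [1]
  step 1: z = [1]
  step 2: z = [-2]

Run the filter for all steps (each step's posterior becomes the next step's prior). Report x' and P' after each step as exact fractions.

step 0: x̄ = F·x = [3, 3]
step 0: P̄ = F·P·Fᵀ + Q = [76 12; 12 54]
step 0: y = z − H·x̄ = [-2]
step 0: S = H·P̄·Hᵀ + R = [246]
step 0: K = P̄·Hᵀ·S⁻¹ = [-26/123; 16/41]
step 0: x' = x̄ + K·y = [421/123, 91/41]
step 0: P' = (I − K·H)·P̄ = [7996/123 1324/41; 1324/41 678/41]
step 1: x̄ = F·x = [148/41, -1661/123]
step 1: P̄ = F·P·Fᵀ + Q = [6422/41 -13862/41; -13862/41 98200/123]
step 1: y = z − H·x̄ = [3889/123]
step 1: S = H·P̄·Hᵀ + R = [578656/123]
step 1: K = P̄·Hᵀ·S⁻¹ = [-51219/289328; 118993/289328]
step 1: x' = x̄ + K·y = [-575033/289328, -144797/289328]
step 1: P' = (I − K·H)·P̄ = [1330981/144664 639881/144664; 639881/144664 379437/144664]
step 2: x̄ = F·x = [-322677/72332, 1584457/289328]
step 2: P̄ = F·P·Fᵀ + Q = [556820/18083 -1622649/36166; -1622649/36166 16706757/144664]
step 2: y = z − H·x̄ = [-2519139/144664]
step 2: S = H·P̄·Hᵀ + R = [24383325/36166]
step 2: K = P̄·Hᵀ·S⁻¹ = [-4358938/24383325; 1330137/3251110]
step 2: x' = x̄ + K·y = [-21913333/16255550, -2679236/1625555]
step 2: P' = (I − K·H)·P̄ = [225457766/24383325 7224663/1625555; 7224663/1625555 855480/325111]

step 0: x' = [421/123, 91/41], P' = [7996/123 1324/41; 1324/41 678/41]
step 1: x' = [-575033/289328, -144797/289328], P' = [1330981/144664 639881/144664; 639881/144664 379437/144664]
step 2: x' = [-21913333/16255550, -2679236/1625555], P' = [225457766/24383325 7224663/1625555; 7224663/1625555 855480/325111]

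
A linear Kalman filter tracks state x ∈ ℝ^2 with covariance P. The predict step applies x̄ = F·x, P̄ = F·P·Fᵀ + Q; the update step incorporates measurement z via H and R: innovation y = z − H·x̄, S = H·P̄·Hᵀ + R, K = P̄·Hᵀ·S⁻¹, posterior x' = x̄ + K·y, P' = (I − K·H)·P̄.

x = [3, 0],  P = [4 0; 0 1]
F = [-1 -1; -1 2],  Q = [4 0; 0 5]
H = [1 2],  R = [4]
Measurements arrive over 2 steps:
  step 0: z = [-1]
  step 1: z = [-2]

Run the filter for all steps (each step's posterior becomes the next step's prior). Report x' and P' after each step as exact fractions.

step 0: x̄ = F·x = [-3, -3]
step 0: P̄ = F·P·Fᵀ + Q = [9 2; 2 13]
step 0: y = z − H·x̄ = [8]
step 0: S = H·P̄·Hᵀ + R = [73]
step 0: K = P̄·Hᵀ·S⁻¹ = [13/73; 28/73]
step 0: x' = x̄ + K·y = [-115/73, 5/73]
step 0: P' = (I − K·H)·P̄ = [488/73 -218/73; -218/73 165/73]
step 1: x̄ = F·x = [110/73, 125/73]
step 1: P̄ = F·P·Fᵀ + Q = [509/73 376/73; 376/73 2385/73]
step 1: y = z − H·x̄ = [-506/73]
step 1: S = H·P̄·Hᵀ + R = [11845/73]
step 1: K = P̄·Hᵀ·S⁻¹ = [1261/11845; 5146/11845]
step 1: x' = x̄ + K·y = [396/515, -669/515]
step 1: P' = (I − K·H)·P̄ = [60808/11845 -27882/11845; -27882/11845 24233/11845]

step 0: x' = [-115/73, 5/73], P' = [488/73 -218/73; -218/73 165/73]
step 1: x' = [396/515, -669/515], P' = [60808/11845 -27882/11845; -27882/11845 24233/11845]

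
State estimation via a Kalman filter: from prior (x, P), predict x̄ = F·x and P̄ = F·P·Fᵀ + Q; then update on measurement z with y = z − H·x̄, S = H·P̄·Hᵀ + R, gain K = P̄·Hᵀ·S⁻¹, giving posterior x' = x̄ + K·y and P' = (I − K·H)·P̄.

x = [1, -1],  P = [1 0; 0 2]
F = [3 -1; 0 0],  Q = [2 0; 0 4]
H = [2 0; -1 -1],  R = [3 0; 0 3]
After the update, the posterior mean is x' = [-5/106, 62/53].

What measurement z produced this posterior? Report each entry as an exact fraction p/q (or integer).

z = [-1, -2]

x̄ = F·x = [4, 0]
P̄ = F·P·Fᵀ + Q = [13 0; 0 4]
S = H·P̄·Hᵀ + R = [55 -26; -26 20]
K = P̄·Hᵀ·S⁻¹ = [91/212 -39/424; -13/53 -55/106]
x' − x̄ = [-429/106, 62/53] = K·y
y = (KᵀK)⁻¹·Kᵀ·(x' − x̄) = [-9, 2]
z = y + H·x̄ = [-9, 2] + [8, -4] = [-1, -2]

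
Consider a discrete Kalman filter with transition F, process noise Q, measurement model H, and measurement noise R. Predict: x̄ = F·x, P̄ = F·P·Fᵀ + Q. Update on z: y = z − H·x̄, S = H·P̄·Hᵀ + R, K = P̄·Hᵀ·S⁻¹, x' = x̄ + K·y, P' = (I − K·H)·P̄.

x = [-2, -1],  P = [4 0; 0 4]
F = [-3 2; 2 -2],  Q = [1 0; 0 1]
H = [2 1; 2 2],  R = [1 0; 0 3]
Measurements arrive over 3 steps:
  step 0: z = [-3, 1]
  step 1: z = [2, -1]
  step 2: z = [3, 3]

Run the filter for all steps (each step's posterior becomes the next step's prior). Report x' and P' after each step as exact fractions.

step 0: x' = [-1409/439, 3131/878], P' = [601/439 -805/439; -805/439 2483/878]
step 1: x' = [33091/13162, -74063/26324], P' = [25639/19743 -66941/39486; -66941/39486 201865/78972]
step 2: x' = [4993831/3301399, -1701017/6602798], P' = [12791591/9904197 -16684892/9904197; -16684892/9904197 25157672/9904197]

step 0: x̄ = F·x = [4, -2]
step 0: P̄ = F·P·Fᵀ + Q = [53 -40; -40 33]
step 0: y = z − H·x̄ = [-9, -3]
step 0: S = H·P̄·Hᵀ + R = [86 38; 38 27]
step 0: K = P̄·Hᵀ·S⁻¹ = [397/439 -136/439; -737/878 291/439]
step 0: x' = x̄ + K·y = [-1409/439, 3131/878]
step 0: P' = (I − K·H)·P̄ = [601/439 -805/439; -805/439 2483/878]
step 1: x̄ = F·x = [7358/439, -5949/439]
step 1: P̄ = F·P·Fᵀ + Q = [20474/439 -16622/439; -16622/439 14249/439]
step 1: y = z − H·x̄ = [-7889/439, -3257/439]
step 1: S = H·P̄·Hᵀ + R = [30096/439 10662/439; 10662/439 7233/439]
step 1: K = P̄·Hᵀ·S⁻¹ = [35615/39486 -5221/19743; -65899/78972 22661/39486]
step 1: x' = x̄ + K·y = [33091/13162, -74063/26324]
step 1: P' = (I − K·H)·P̄ = [25639/19743 -66941/39486; -66941/39486 201865/78972]
step 2: x̄ = F·x = [-86668/6581, 140245/13162]
step 2: P̄ = F·P·Fᵀ + Q = [854005/19743 -690404/19743; -690404/19743 591928/19743]
step 2: y = z − H·x̄ = [245913/13162, 52834/6581]
step 2: S = H·P̄·Hᵀ + R = [422025/6581 152484/6581; 152484/6581 319729/19743]
step 2: K = P̄·Hᵀ·S⁻¹ = [8898290/9904197 -865178/3301399; -8212112/9904197 1882840/3301399]
step 2: x' = x̄ + K·y = [4993831/3301399, -1701017/6602798]
step 2: P' = (I − K·H)·P̄ = [12791591/9904197 -16684892/9904197; -16684892/9904197 25157672/9904197]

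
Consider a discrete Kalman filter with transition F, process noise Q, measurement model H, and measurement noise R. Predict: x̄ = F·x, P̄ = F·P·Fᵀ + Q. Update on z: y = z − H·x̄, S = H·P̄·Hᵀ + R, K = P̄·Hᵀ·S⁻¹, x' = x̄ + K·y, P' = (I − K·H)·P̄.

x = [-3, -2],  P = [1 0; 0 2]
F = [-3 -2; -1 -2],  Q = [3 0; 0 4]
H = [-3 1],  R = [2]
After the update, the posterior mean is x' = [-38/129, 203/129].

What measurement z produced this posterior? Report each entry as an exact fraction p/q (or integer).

x̄ = F·x = [13, 7]
P̄ = F·P·Fᵀ + Q = [20 11; 11 13]
S = H·P̄·Hᵀ + R = [129]
K = P̄·Hᵀ·S⁻¹ = [-49/129; -20/129]
x' − x̄ = [-1715/129, -700/129] = K·y
y = (KᵀK)⁻¹·Kᵀ·(x' − x̄) = [35]
z = y + H·x̄ = [35] + [-32] = [3]

z = [3]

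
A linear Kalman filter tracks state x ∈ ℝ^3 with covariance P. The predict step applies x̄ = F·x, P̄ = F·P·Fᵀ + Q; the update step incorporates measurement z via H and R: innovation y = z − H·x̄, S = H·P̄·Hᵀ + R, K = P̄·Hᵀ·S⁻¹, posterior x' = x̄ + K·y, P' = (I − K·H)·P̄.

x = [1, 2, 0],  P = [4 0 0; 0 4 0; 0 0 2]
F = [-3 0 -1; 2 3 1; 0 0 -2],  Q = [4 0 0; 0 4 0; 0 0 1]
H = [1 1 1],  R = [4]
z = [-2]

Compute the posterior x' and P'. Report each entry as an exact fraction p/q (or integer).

x̄ = F·x = [-3, 8, 0]
P̄ = F·P·Fᵀ + Q = [42 -26 4; -26 58 -4; 4 -4 9]
y = z − H·x̄ = [-7]
S = H·P̄·Hᵀ + R = [61]
K = P̄·Hᵀ·S⁻¹ = [20/61; 28/61; 9/61]
x' = x̄ + K·y = [-323/61, 292/61, -63/61]
P' = (I − K·H)·P̄ = [2162/61 -2146/61 64/61; -2146/61 2754/61 -496/61; 64/61 -496/61 468/61]

x' = [-323/61, 292/61, -63/61]
P' = [2162/61 -2146/61 64/61; -2146/61 2754/61 -496/61; 64/61 -496/61 468/61]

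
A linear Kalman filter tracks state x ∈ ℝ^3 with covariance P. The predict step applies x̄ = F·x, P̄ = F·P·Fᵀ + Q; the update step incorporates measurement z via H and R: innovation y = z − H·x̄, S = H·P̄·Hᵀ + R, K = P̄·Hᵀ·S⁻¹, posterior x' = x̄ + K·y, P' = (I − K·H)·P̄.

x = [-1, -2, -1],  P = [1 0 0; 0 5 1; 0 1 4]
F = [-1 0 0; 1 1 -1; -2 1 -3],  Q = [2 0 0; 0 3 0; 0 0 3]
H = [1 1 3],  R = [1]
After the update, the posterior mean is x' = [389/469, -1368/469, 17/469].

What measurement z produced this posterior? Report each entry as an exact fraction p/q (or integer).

z = [-2]

x̄ = F·x = [1, -2, 3]
P̄ = F·P·Fᵀ + Q = [3 -1 2; -1 11 11; 2 11 42]
S = H·P̄·Hᵀ + R = [469]
K = P̄·Hᵀ·S⁻¹ = [8/469; 43/469; 139/469]
x' − x̄ = [-80/469, -430/469, -1390/469] = K·y
y = (KᵀK)⁻¹·Kᵀ·(x' − x̄) = [-10]
z = y + H·x̄ = [-10] + [8] = [-2]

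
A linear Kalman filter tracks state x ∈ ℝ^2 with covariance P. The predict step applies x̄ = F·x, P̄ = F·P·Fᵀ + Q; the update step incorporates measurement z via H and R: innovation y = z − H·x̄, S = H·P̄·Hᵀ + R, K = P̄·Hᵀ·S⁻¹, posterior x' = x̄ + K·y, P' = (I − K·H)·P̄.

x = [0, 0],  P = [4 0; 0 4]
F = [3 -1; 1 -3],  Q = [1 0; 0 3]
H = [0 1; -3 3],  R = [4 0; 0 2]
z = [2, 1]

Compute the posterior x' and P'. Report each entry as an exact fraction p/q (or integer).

x̄ = F·x = [0, 0]
P̄ = F·P·Fᵀ + Q = [41 24; 24 43]
y = z − H·x̄ = [2, 1]
S = H·P̄·Hᵀ + R = [47 57; 57 326]
K = P̄·Hᵀ·S⁻¹ = [10731/12073 -3765/12073; 10769/12073 228/12073]
x' = x̄ + K·y = [17697/12073, 21766/12073]
P' = (I − K·H)·P̄ = [45434/12073 42924/12073; 42924/12073 43076/12073]

x' = [17697/12073, 21766/12073]
P' = [45434/12073 42924/12073; 42924/12073 43076/12073]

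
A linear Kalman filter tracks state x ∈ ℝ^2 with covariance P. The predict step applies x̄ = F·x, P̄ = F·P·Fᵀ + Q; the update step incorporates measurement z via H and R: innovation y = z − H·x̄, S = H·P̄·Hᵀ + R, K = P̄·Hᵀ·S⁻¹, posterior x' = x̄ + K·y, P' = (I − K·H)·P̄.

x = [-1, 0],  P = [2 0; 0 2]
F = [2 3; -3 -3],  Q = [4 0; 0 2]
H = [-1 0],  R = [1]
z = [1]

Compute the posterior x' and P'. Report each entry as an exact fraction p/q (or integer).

x̄ = F·x = [-2, 3]
P̄ = F·P·Fᵀ + Q = [30 -30; -30 38]
y = z − H·x̄ = [-1]
S = H·P̄·Hᵀ + R = [31]
K = P̄·Hᵀ·S⁻¹ = [-30/31; 30/31]
x' = x̄ + K·y = [-32/31, 63/31]
P' = (I − K·H)·P̄ = [30/31 -30/31; -30/31 278/31]

x' = [-32/31, 63/31]
P' = [30/31 -30/31; -30/31 278/31]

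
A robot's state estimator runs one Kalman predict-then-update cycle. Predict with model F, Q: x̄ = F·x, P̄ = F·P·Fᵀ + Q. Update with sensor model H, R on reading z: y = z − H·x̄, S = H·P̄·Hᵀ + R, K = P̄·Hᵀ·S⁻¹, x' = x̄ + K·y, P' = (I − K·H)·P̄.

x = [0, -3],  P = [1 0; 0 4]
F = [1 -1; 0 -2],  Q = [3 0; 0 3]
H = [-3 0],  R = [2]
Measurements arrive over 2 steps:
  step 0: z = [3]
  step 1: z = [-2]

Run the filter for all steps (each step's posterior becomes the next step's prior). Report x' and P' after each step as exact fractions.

step 0: x̄ = F·x = [3, 6]
step 0: P̄ = F·P·Fᵀ + Q = [8 8; 8 19]
step 0: y = z − H·x̄ = [12]
step 0: S = H·P̄·Hᵀ + R = [74]
step 0: K = P̄·Hᵀ·S⁻¹ = [-12/37; -12/37]
step 0: x' = x̄ + K·y = [-33/37, 78/37]
step 0: P' = (I − K·H)·P̄ = [8/37 8/37; 8/37 415/37]
step 1: x̄ = F·x = [-3, -156/37]
step 1: P̄ = F·P·Fᵀ + Q = [14 22; 22 1771/37]
step 1: y = z − H·x̄ = [-11]
step 1: S = H·P̄·Hᵀ + R = [128]
step 1: K = P̄·Hᵀ·S⁻¹ = [-21/64; -33/64]
step 1: x' = x̄ + K·y = [39/64, 3447/2368]
step 1: P' = (I − K·H)·P̄ = [7/32 11/32; 11/32 16379/1184]

step 0: x' = [-33/37, 78/37], P' = [8/37 8/37; 8/37 415/37]
step 1: x' = [39/64, 3447/2368], P' = [7/32 11/32; 11/32 16379/1184]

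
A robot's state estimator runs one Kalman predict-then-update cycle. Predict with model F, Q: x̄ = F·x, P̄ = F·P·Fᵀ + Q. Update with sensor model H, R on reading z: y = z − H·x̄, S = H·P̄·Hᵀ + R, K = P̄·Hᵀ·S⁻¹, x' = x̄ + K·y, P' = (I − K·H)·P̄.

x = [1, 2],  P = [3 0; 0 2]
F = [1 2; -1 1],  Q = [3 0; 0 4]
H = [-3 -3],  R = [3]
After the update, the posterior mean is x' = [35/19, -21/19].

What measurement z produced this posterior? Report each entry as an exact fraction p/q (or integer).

x̄ = F·x = [5, 1]
P̄ = F·P·Fᵀ + Q = [14 1; 1 9]
S = H·P̄·Hᵀ + R = [228]
K = P̄·Hᵀ·S⁻¹ = [-15/76; -5/38]
x' − x̄ = [-60/19, -40/19] = K·y
y = (KᵀK)⁻¹·Kᵀ·(x' − x̄) = [16]
z = y + H·x̄ = [16] + [-18] = [-2]

z = [-2]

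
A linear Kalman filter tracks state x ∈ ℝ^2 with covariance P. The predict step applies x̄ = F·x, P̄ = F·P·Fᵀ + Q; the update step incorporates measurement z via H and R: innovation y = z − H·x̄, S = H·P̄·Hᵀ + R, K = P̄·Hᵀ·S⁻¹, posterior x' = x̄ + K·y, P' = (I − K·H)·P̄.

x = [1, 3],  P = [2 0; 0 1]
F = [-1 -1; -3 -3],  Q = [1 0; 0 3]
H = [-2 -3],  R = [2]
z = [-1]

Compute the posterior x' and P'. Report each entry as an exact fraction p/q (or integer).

x' = [-1/44, 3/11]
P' = [359/396 -6/11; -6/11 6/11]

x̄ = F·x = [-4, -12]
P̄ = F·P·Fᵀ + Q = [4 9; 9 30]
y = z − H·x̄ = [-45]
S = H·P̄·Hᵀ + R = [396]
K = P̄·Hᵀ·S⁻¹ = [-35/396; -3/11]
x' = x̄ + K·y = [-1/44, 3/11]
P' = (I − K·H)·P̄ = [359/396 -6/11; -6/11 6/11]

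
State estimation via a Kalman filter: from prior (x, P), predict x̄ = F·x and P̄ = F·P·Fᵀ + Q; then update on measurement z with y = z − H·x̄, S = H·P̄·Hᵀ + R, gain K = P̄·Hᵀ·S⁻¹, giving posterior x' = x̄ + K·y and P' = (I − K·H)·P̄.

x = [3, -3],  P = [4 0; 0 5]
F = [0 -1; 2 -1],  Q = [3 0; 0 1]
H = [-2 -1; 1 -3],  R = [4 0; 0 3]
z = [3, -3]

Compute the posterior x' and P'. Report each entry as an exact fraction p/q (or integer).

x' = [-552/397, 1587/2779]
P' = [285/397 46/397; 46/397 2680/8337]

x̄ = F·x = [3, 9]
P̄ = F·P·Fᵀ + Q = [8 5; 5 22]
y = z − H·x̄ = [18, 21]
S = H·P̄·Hᵀ + R = [78 75; 75 179]
K = P̄·Hᵀ·S⁻¹ = [-154/397 49/397; -1153/8337 -786/2779]
x' = x̄ + K·y = [-552/397, 1587/2779]
P' = (I − K·H)·P̄ = [285/397 46/397; 46/397 2680/8337]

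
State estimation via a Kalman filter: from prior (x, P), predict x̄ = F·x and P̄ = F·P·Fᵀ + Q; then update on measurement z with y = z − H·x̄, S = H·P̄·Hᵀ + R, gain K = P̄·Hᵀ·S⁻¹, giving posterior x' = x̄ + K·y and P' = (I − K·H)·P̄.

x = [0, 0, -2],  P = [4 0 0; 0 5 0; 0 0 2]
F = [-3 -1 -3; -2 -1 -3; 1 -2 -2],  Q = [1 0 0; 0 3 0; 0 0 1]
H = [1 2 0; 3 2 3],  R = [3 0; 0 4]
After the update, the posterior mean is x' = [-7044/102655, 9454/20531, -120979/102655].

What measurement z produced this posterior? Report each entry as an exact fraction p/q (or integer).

x̄ = F·x = [6, 6, 4]
P̄ = F·P·Fᵀ + Q = [60 47 10; 47 42 14; 10 14 33]
S = H·P̄·Hᵀ + R = [419 838; 838 1921]
K = P̄·Hᵀ·S⁻¹ = [41082/102655 -4/245; 5581/20531 1/49; -58568/102655 81/245]
x' − x̄ = [-622974/102655, -113732/20531, -531599/102655] = K·y
y = (KᵀK)⁻¹·Kᵀ·(x' − x̄) = [-17, -45]
z = y + H·x̄ = [-17, -45] + [18, 42] = [1, -3]

z = [1, -3]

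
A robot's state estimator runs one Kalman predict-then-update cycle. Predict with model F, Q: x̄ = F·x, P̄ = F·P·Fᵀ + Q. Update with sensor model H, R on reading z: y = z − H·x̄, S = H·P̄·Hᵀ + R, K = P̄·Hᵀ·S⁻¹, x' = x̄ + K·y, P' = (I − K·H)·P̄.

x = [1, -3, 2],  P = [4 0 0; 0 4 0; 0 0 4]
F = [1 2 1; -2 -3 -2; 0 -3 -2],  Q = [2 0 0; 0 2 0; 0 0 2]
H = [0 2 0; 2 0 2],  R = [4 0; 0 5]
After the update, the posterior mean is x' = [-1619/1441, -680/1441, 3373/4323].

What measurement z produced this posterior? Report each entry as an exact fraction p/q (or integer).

z = [-1, -1]

x̄ = F·x = [-3, 3, 5]
P̄ = F·P·Fᵀ + Q = [26 -40 -32; -40 70 52; -32 52 54]
S = H·P̄·Hᵀ + R = [284 48; 48 69]
K = P̄·Hᵀ·S⁻¹ = [-412/1441 36/1441; 709/1441 8/1441; 422/1441 1876/4323]
x' − x̄ = [2704/1441, -5003/1441, -18242/4323] = K·y
y = (KᵀK)⁻¹·Kᵀ·(x' − x̄) = [-7, -5]
z = y + H·x̄ = [-7, -5] + [6, 4] = [-1, -1]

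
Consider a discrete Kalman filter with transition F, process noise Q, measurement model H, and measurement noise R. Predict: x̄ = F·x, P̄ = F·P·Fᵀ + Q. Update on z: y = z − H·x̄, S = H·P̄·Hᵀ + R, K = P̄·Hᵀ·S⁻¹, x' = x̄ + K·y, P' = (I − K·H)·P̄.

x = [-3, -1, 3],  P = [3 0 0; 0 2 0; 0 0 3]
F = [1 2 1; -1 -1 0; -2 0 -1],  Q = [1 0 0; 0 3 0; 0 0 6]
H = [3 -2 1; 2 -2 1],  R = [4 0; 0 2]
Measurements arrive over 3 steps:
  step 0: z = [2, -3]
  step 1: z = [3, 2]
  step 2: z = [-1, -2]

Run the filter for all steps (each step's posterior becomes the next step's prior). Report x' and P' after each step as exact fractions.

step 0: x' = [421/207, 1145/414, -10/23], P' = [430/207 106/207 -82/23; 106/207 1163/414 95/23; -82/23 95/23 384/23]
step 1: x' = [121962/885265, -2741281/1770530, -802832/885265], P' = [2429916/885265 1684916/885265 -2056096/885265; 1684916/885265 5423207/1770530 1189179/885265; -2056096/885265 1189179/885265 7155366/885265]
step 2: x' = [-34201097/1132711032, 62338163/1132711032, -550984205/377570344], P' = [1335622117/566355516 876716693/566355516 -403615191/188785172; 876716693/566355516 1593707587/566355516 311715421/188785172; -403615191/188785172 311715421/188785172 1555786671/188785172]

step 0: x̄ = F·x = [-2, 4, 3]
step 0: P̄ = F·P·Fᵀ + Q = [15 -7 -9; -7 8 6; -9 6 21]
step 0: y = z − H·x̄ = [13, 6]
step 0: S = H·P̄·Hᵀ + R = [198 144; 144 111]
step 0: K = P̄·Hᵀ·S⁻¹ = [85/207 -5/23; 5/414 -16/69; -13/23 15/23]
step 0: x' = x̄ + K·y = [421/207, 1145/414, -10/23]
step 0: P' = (I − K·H)·P̄ = [430/207 106/207 -82/23; 106/207 1163/414 95/23; -82/23 95/23 384/23]
step 1: x̄ = F·x = [164/23, -1987/414, -752/207]
step 1: P̄ = F·P·Fᵀ + Q = [2929/69 -676/69 -1412/69; -676/69 3689/414 1189/207; -1412/69 1189/207 3466/207]
step 1: y = z − H·x̄ = [-5042/207, -3773/207]
step 1: S = H·P̄·Hᵀ + R = [84919/207 57910/207; 57910/207 40930/207]
step 1: K = P̄·Hᵀ·S⁻¹ = [93191/177053 -283048/885265; 41036/177053 -432098/885265; -69564/177053 332408/885265]
step 1: x' = x̄ + K·y = [121962/885265, -2741281/1770530, -802832/885265]
step 1: P' = (I − K·H)·P̄ = [2429916/885265 1684916/885265 -2056096/885265; 1684916/885265 5423207/1770530 1189179/885265; -2056096/885265 1189179/885265 7155366/885265]
step 2: x̄ = F·x = [-3422151/885265, 2497357/1770530, 558908/885265]
step 2: P̄ = F·P·Fᵀ + Q = [28701149/885265 -12040954/885265 -14964932/885265; -12040954/885265 22334293/1770530 7362747/885265; -14964932/885265 7362747/885265 13962236/885265]
step 2: y = z − H·x̄ = [11319637/885265, 7012221/885265]
step 2: S = H·P̄·Hᵀ + R = [345733091/885265 246971608/885265; 246971608/885265 182222864/885265]
step 2: K = P̄·Hᵀ·S⁻¹ = [65161712/141588879 -293034725/1132711032; 23617573/141588879 -498835525/1132711032; -17405609/47196293 125125447/377570344]
step 2: x' = x̄ + K·y = [-34201097/1132711032, 62338163/1132711032, -550984205/377570344]
step 2: P' = (I − K·H)·P̄ = [1335622117/566355516 876716693/566355516 -403615191/188785172; 876716693/566355516 1593707587/566355516 311715421/188785172; -403615191/188785172 311715421/188785172 1555786671/188785172]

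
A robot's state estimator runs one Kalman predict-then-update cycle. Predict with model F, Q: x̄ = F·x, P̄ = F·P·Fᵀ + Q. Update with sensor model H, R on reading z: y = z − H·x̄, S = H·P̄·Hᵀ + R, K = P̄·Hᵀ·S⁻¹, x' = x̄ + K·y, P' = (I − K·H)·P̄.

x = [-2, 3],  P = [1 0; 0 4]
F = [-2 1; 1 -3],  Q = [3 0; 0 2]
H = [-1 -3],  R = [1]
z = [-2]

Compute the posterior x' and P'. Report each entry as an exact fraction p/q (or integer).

x' = [35/9, -185/279]
P' = [68/9 -23/9; -23/9 272/279]

x̄ = F·x = [7, -11]
P̄ = F·P·Fᵀ + Q = [11 -14; -14 39]
y = z − H·x̄ = [-28]
S = H·P̄·Hᵀ + R = [279]
K = P̄·Hᵀ·S⁻¹ = [1/9; -103/279]
x' = x̄ + K·y = [35/9, -185/279]
P' = (I − K·H)·P̄ = [68/9 -23/9; -23/9 272/279]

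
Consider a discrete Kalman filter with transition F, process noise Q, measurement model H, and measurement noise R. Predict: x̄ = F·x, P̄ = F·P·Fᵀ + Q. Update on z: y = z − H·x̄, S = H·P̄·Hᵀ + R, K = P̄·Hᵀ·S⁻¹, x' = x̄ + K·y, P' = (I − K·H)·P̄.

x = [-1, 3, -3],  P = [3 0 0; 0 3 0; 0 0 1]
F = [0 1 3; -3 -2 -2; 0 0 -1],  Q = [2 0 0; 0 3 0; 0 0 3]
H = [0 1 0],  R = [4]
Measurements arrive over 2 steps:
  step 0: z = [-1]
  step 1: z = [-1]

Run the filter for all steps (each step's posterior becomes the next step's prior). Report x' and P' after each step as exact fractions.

step 0: x̄ = F·x = [-6, 3, 3]
step 0: P̄ = F·P·Fᵀ + Q = [14 -12 -3; -12 46 2; -3 2 4]
step 0: y = z − H·x̄ = [-4]
step 0: S = H·P̄·Hᵀ + R = [50]
step 0: K = P̄·Hᵀ·S⁻¹ = [-6/25; 23/25; 1/25]
step 0: x' = x̄ + K·y = [-126/25, -17/25, 71/25]
step 0: P' = (I − K·H)·P̄ = [278/25 -24/25 -63/25; -24/25 92/25 4/25; -63/25 4/25 98/25]
step 1: x̄ = F·x = [196/25, 54/5, -71/25]
step 1: P̄ = F·P·Fᵀ + Q = [1048/25 -33/5 -298/25; -33/5 93 3/5; -298/25 3/5 173/25]
step 1: y = z − H·x̄ = [-59/5]
step 1: S = H·P̄·Hᵀ + R = [97]
step 1: K = P̄·Hᵀ·S⁻¹ = [-33/485; 93/97; 3/485]
step 1: x' = x̄ + K·y = [20959/2425, -249/485, -7064/2425]
step 1: P' = (I − K·H)·P̄ = [100567/2425 -132/485 -28807/2425; -132/485 372/97 12/485; -28807/2425 12/485 16772/2425]

step 0: x' = [-126/25, -17/25, 71/25], P' = [278/25 -24/25 -63/25; -24/25 92/25 4/25; -63/25 4/25 98/25]
step 1: x' = [20959/2425, -249/485, -7064/2425], P' = [100567/2425 -132/485 -28807/2425; -132/485 372/97 12/485; -28807/2425 12/485 16772/2425]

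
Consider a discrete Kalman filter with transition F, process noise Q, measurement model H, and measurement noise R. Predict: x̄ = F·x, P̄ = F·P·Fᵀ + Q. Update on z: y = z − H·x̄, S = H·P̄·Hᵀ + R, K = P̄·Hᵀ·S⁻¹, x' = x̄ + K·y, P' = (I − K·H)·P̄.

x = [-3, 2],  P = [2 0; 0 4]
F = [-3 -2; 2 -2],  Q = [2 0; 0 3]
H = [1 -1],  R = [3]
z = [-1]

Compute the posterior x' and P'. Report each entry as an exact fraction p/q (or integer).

x̄ = F·x = [5, -10]
P̄ = F·P·Fᵀ + Q = [36 4; 4 27]
y = z − H·x̄ = [-16]
S = H·P̄·Hᵀ + R = [58]
K = P̄·Hᵀ·S⁻¹ = [16/29; -23/58]
x' = x̄ + K·y = [-111/29, -106/29]
P' = (I − K·H)·P̄ = [532/29 484/29; 484/29 1037/58]

x' = [-111/29, -106/29]
P' = [532/29 484/29; 484/29 1037/58]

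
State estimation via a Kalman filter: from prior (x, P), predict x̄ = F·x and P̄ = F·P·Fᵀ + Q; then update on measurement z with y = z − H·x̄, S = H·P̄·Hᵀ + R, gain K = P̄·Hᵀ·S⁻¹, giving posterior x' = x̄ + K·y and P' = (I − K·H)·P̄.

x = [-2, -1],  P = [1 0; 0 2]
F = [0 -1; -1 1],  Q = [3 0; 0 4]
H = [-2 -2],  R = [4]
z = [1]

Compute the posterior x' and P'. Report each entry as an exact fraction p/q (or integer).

x' = [1/6, -7/18]
P' = [4 -11/3; -11/3 38/9]

x̄ = F·x = [1, 1]
P̄ = F·P·Fᵀ + Q = [5 -2; -2 7]
y = z − H·x̄ = [5]
S = H·P̄·Hᵀ + R = [36]
K = P̄·Hᵀ·S⁻¹ = [-1/6; -5/18]
x' = x̄ + K·y = [1/6, -7/18]
P' = (I − K·H)·P̄ = [4 -11/3; -11/3 38/9]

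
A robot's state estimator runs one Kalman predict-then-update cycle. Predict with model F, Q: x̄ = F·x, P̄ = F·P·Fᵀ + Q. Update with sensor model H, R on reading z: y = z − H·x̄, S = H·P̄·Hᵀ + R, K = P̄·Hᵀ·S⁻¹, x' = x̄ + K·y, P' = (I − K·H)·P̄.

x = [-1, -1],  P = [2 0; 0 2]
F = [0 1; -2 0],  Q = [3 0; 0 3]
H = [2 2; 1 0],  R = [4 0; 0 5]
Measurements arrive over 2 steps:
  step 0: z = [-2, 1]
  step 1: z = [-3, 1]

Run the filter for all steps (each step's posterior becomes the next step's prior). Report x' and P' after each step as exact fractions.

step 0: x' = [-15/29, -8/29], P' = [60/29 -55/29; -55/29 77/29]
step 1: x' = [-2519/5296, -8755/10592], P' = [1995/1324 -3305/2648; -3305/2648 10227/5296]

step 0: x̄ = F·x = [-1, 2]
step 0: P̄ = F·P·Fᵀ + Q = [5 0; 0 11]
step 0: y = z − H·x̄ = [-4, 2]
step 0: S = H·P̄·Hᵀ + R = [68 10; 10 10]
step 0: K = P̄·Hᵀ·S⁻¹ = [5/58 12/29; 11/29 -11/29]
step 0: x' = x̄ + K·y = [-15/29, -8/29]
step 0: P' = (I − K·H)·P̄ = [60/29 -55/29; -55/29 77/29]
step 1: x̄ = F·x = [-8/29, 30/29]
step 1: P̄ = F·P·Fᵀ + Q = [164/29 110/29; 110/29 327/29]
step 1: y = z − H·x̄ = [-131/29, 37/29]
step 1: S = H·P̄·Hᵀ + R = [2960/29 548/29; 548/29 309/29]
step 1: K = P̄·Hᵀ·S⁻¹ = [685/5296 399/1324; 3617/10592 -661/2648]
step 1: x' = x̄ + K·y = [-2519/5296, -8755/10592]
step 1: P' = (I − K·H)·P̄ = [1995/1324 -3305/2648; -3305/2648 10227/5296]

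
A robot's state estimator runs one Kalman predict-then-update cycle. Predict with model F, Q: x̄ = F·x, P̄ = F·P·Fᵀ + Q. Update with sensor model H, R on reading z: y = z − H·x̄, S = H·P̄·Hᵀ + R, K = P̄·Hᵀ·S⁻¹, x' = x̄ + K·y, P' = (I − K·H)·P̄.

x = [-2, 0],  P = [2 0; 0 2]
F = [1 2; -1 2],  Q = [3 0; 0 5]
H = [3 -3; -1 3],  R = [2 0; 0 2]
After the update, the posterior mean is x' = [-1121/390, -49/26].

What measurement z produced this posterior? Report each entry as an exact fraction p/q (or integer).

z = [-3, -3]

x̄ = F·x = [-2, 2]
P̄ = F·P·Fᵀ + Q = [13 6; 6 15]
S = H·P̄·Hᵀ + R = [146 -102; -102 114]
K = P̄·Hᵀ·S⁻¹ = [121/260 359/780; 15/104 49/104]
x' − x̄ = [-341/390, -101/26] = K·y
y = (KᵀK)⁻¹·Kᵀ·(x' − x̄) = [9, -11]
z = y + H·x̄ = [9, -11] + [-12, 8] = [-3, -3]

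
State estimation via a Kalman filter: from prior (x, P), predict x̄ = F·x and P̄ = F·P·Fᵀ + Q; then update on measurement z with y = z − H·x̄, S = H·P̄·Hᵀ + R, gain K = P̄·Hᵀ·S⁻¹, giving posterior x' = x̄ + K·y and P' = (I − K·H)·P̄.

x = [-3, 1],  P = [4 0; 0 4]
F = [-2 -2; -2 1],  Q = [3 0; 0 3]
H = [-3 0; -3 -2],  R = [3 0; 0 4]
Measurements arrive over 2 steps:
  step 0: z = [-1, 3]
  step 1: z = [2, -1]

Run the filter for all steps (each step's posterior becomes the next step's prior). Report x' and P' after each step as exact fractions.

step 0: x' = [541/3273, -4559/3273], P' = [3104/9819 -4414/9819; -4414/9819 15653/9819]
step 1: x' = [-3061791/6876797, 6451053/6876797], P' = [2082284/6876797 -2819260/6876797; -2819260/6876797 9780086/6876797]

step 0: x̄ = F·x = [4, 7]
step 0: P̄ = F·P·Fᵀ + Q = [35 8; 8 23]
step 0: y = z − H·x̄ = [11, 29]
step 0: S = H·P̄·Hᵀ + R = [318 363; 363 507]
step 0: K = P̄·Hᵀ·S⁻¹ = [-3104/9819 -121/9819; 4414/9819 -4516/9819]
step 0: x' = x̄ + K·y = [541/3273, -4559/3273]
step 0: P' = (I − K·H)·P̄ = [3104/9819 -4414/9819; -4414/9819 15653/9819]
step 1: x̄ = F·x = [8036/3273, -5641/3273]
step 1: P̄ = F·P·Fᵀ + Q = [69173/9819 -27718/9819; -27718/9819 75182/9819]
step 1: y = z − H·x̄ = [10218/1091, 9553/3273]
step 1: S = H·P̄·Hᵀ + R = [72446/1091 152083/3273; 152083/3273 629945/9819]
step 1: K = P̄·Hᵀ·S⁻¹ = [-2082284/6876797 -152083/6876797; 2819260/6876797 -2775598/6876797]
step 1: x' = x̄ + K·y = [-3061791/6876797, 6451053/6876797]
step 1: P' = (I − K·H)·P̄ = [2082284/6876797 -2819260/6876797; -2819260/6876797 9780086/6876797]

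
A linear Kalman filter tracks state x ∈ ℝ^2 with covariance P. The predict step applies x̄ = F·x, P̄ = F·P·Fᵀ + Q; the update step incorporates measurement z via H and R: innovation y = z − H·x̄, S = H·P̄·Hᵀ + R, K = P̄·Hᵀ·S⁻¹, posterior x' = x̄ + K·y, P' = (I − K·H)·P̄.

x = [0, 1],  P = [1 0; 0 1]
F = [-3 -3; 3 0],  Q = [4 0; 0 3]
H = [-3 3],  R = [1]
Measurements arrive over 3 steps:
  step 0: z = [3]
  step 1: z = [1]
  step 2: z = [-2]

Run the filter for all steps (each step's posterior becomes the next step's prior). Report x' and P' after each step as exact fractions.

step 0: x̄ = F·x = [-3, 0]
step 0: P̄ = F·P·Fᵀ + Q = [22 -9; -9 12]
step 0: y = z − H·x̄ = [-6]
step 0: S = H·P̄·Hᵀ + R = [469]
step 0: K = P̄·Hᵀ·S⁻¹ = [-93/469; 9/67]
step 0: x' = x̄ + K·y = [-849/469, -54/67]
step 0: P' = (I − K·H)·P̄ = [1669/469 234/67; 234/67 237/67]
step 1: x̄ = F·x = [3681/469, -2547/469]
step 1: P̄ = F·P·Fᵀ + Q = [61312/469 -29763/469; -29763/469 16428/469]
step 1: y = z − H·x̄ = [19153/469]
step 1: S = H·P̄·Hᵀ + R = [1235863/469]
step 1: K = P̄·Hᵀ·S⁻¹ = [-273225/1235863; 138573/1235863]
step 1: x' = x̄ + K·y = [-1458138/1235863, -1052568/1235863]
step 1: P' = (I − K·H)·P̄ = [2390899/1235863 2299824/1235863; 2299824/1235863 2346015/1235863]
step 2: x̄ = F·x = [7532118/1235863, -4374414/1235863]
step 2: P̄ = F·P·Fᵀ + Q = [88972510/1235863 -42216507/1235863; -42216507/1235863 25225680/1235863]
step 2: y = z − H·x̄ = [33247870/1235863]
step 2: S = H·P̄·Hᵀ + R = [1788916699/1235863]
step 2: K = P̄·Hᵀ·S⁻¹ = [-393567051/1788916699; 202326561/1788916699]
step 2: x' = x̄ + K·y = [314812824/1788916699, -888880932/1788916699]
step 2: P' = (I − K·H)·P̄ = [3454578103/1788916699 3323389086/1788916699; 3323389086/1788916699 3390831273/1788916699]

step 0: x' = [-849/469, -54/67], P' = [1669/469 234/67; 234/67 237/67]
step 1: x' = [-1458138/1235863, -1052568/1235863], P' = [2390899/1235863 2299824/1235863; 2299824/1235863 2346015/1235863]
step 2: x' = [314812824/1788916699, -888880932/1788916699], P' = [3454578103/1788916699 3323389086/1788916699; 3323389086/1788916699 3390831273/1788916699]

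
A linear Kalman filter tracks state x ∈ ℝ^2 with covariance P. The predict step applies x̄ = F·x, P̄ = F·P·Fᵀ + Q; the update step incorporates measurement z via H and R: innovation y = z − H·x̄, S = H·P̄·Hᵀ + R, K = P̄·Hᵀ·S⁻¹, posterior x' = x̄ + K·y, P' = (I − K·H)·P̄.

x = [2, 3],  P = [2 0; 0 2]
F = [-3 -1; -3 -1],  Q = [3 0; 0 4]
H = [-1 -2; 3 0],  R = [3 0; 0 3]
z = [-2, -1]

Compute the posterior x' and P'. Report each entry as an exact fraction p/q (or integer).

x' = [-668/2233, 1979/2233]
P' = [677/2233 -244/2233; -244/2233 1592/2233]

x̄ = F·x = [-9, -9]
P̄ = F·P·Fᵀ + Q = [23 20; 20 24]
y = z − H·x̄ = [-29, 26]
S = H·P̄·Hᵀ + R = [202 -189; -189 210]
K = P̄·Hᵀ·S⁻¹ = [-9/319 677/2233; -140/319 -244/2233]
x' = x̄ + K·y = [-668/2233, 1979/2233]
P' = (I − K·H)·P̄ = [677/2233 -244/2233; -244/2233 1592/2233]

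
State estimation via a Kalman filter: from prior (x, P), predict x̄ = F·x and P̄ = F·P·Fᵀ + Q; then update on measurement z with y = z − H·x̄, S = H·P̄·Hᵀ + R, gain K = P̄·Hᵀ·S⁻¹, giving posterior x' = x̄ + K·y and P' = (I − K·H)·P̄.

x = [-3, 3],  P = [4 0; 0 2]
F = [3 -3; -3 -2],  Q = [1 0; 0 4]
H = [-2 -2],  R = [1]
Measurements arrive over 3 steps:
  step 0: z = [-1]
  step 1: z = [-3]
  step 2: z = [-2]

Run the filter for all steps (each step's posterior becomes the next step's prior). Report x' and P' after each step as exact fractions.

step 0: x̄ = F·x = [-18, 3]
step 0: P̄ = F·P·Fᵀ + Q = [55 -24; -24 48]
step 0: y = z − H·x̄ = [-31]
step 0: S = H·P̄·Hᵀ + R = [221]
step 0: K = P̄·Hᵀ·S⁻¹ = [-62/221; -48/221]
step 0: x' = x̄ + K·y = [-2056/221, 2151/221]
step 0: P' = (I − K·H)·P̄ = [8311/221 -8280/221; -8280/221 8304/221]
step 1: x̄ = F·x = [-12621/221, 1866/221]
step 1: P̄ = F·P·Fᵀ + Q = [298796/221 -49815/221; -49815/221 9539/221]
step 1: y = z − H·x̄ = [-22173/221]
step 1: S = H·P̄·Hᵀ + R = [835041/221]
step 1: K = P̄·Hᵀ·S⁻¹ = [-497962/835041; 80552/835041]
step 1: x' = x̄ + K·y = [757555/278347, -343730/278347]
step 1: P' = (I − K·H)·P̄ = [6971752/835041 -6722771/835041; -6722771/835041 6682495/835041]
step 2: x̄ = F·x = [3303855/278347, -1585205/278347]
step 2: P̄ = F·P·Fᵀ + Q = [81577714/278347 -14273037/278347; -14273037/278347 12142660/835041]
step 2: y = z − H·x̄ = [2880606/278347]
step 2: S = H·P̄·Hᵀ + R = [685785361/835041]
step 2: K = P̄·Hᵀ·S⁻¹ = [-403828062/685785361; 61352902/685785361]
step 2: x' = x̄ + K·y = [3960760689/685785361, -3270654419/685785361]
step 2: P' = (I − K·H)·P̄ = [5697088498/685785361 -5495174467/685785361; -5495174467/685785361 5464498016/685785361]

step 0: x' = [-2056/221, 2151/221], P' = [8311/221 -8280/221; -8280/221 8304/221]
step 1: x' = [757555/278347, -343730/278347], P' = [6971752/835041 -6722771/835041; -6722771/835041 6682495/835041]
step 2: x' = [3960760689/685785361, -3270654419/685785361], P' = [5697088498/685785361 -5495174467/685785361; -5495174467/685785361 5464498016/685785361]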